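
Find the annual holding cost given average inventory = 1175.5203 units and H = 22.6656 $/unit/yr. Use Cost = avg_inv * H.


Cost = 1175.5203 * 22.6656 = 26643.8729

26643.8729 $/yr


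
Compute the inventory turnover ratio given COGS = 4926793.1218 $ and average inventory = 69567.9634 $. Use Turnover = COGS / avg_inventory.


Turnover = 4926793.1218 / 69567.9634 = 70.8199

70.8199


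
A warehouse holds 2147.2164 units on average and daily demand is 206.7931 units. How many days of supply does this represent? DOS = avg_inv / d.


DOS = 2147.2164 / 206.7931 = 10.3834

10.3834 days


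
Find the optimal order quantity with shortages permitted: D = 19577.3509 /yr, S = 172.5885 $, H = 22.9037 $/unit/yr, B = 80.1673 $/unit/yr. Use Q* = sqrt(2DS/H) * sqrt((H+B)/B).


sqrt(2DS/H) = 543.1816
sqrt((H+B)/B) = 1.1339
Q* = 543.1816 * 1.1339 = 615.9063

615.9063 units


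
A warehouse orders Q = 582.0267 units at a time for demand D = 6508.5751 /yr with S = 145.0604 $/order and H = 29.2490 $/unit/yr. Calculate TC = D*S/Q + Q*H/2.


Ordering cost = D*S/Q = 1622.1533
Holding cost = Q*H/2 = 8511.8495
TC = 1622.1533 + 8511.8495 = 10134.0027

10134.0027 $/yr


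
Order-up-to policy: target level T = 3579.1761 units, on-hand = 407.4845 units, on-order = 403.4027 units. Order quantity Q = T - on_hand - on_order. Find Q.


Inventory position = OH + OO = 407.4845 + 403.4027 = 810.8872
Q = 3579.1761 - 810.8872 = 2768.2889

2768.2889 units


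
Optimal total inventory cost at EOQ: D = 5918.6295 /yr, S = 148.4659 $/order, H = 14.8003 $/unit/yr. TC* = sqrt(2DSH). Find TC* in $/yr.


2*D*S*H = 26010481.0311
TC* = sqrt(26010481.0311) = 5100.0472

5100.0472 $/yr


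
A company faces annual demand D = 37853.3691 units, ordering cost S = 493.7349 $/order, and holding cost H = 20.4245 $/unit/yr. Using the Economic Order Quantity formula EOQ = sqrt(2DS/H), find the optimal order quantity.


2*D*S = 2 * 37853.3691 * 493.7349 = 37379058.8145
2*D*S/H = 1830108.8798
EOQ = sqrt(1830108.8798) = 1352.8152

1352.8152 units


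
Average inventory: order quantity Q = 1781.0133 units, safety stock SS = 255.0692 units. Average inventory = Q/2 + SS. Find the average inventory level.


Q/2 = 890.5067
Avg = 890.5067 + 255.0692 = 1145.5758

1145.5758 units


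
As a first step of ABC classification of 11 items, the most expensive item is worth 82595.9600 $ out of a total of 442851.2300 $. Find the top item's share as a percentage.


Top item = 82595.9600
Total = 442851.2300
Percentage = 82595.9600 / 442851.2300 * 100 = 18.6509

18.6509%


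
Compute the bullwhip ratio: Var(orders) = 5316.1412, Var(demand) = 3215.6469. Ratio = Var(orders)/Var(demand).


BW = 5316.1412 / 3215.6469 = 1.6532

1.6532


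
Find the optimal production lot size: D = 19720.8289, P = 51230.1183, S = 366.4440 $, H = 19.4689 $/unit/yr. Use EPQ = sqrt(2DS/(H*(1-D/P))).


1 - D/P = 1 - 0.3849 = 0.6151
H*(1-D/P) = 11.9744
2DS = 14453158.8509
EPQ = sqrt(1207002.3376) = 1098.6366

1098.6366 units


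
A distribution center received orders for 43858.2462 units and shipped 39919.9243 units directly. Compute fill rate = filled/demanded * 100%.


FR = 39919.9243 / 43858.2462 * 100 = 91.0203

91.0203%


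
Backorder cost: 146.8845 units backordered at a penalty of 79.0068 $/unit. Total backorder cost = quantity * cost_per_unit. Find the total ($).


Total = 146.8845 * 79.0068 = 11604.8743

11604.8743 $


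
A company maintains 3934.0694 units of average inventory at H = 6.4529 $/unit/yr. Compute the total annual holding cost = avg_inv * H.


Cost = 3934.0694 * 6.4529 = 25386.1564

25386.1564 $/yr


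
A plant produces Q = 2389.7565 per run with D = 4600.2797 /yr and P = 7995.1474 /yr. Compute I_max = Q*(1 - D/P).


D/P = 0.5754
1 - D/P = 0.4246
I_max = 2389.7565 * 0.4246 = 1014.7289

1014.7289 units


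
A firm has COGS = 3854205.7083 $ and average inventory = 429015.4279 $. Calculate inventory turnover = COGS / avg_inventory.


Turnover = 3854205.7083 / 429015.4279 = 8.9838

8.9838


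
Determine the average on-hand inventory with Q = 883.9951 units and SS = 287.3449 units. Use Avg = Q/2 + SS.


Q/2 = 441.9975
Avg = 441.9975 + 287.3449 = 729.3424

729.3424 units


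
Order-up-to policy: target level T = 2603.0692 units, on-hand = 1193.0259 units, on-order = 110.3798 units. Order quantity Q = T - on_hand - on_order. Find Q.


Inventory position = OH + OO = 1193.0259 + 110.3798 = 1303.4057
Q = 2603.0692 - 1303.4057 = 1299.6635

1299.6635 units


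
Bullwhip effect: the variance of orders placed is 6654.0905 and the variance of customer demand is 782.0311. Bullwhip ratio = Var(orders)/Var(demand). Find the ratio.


BW = 6654.0905 / 782.0311 = 8.5087

8.5087


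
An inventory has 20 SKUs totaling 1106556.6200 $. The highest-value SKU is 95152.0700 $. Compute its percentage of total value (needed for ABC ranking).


Top item = 95152.0700
Total = 1106556.6200
Percentage = 95152.0700 / 1106556.6200 * 100 = 8.5989

8.5989%


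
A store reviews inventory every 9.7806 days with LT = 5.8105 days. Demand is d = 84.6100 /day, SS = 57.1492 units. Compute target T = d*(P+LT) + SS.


P + LT = 15.5911
d*(P+LT) = 84.6100 * 15.5911 = 1319.1630
T = 1319.1630 + 57.1492 = 1376.3122

1376.3122 units


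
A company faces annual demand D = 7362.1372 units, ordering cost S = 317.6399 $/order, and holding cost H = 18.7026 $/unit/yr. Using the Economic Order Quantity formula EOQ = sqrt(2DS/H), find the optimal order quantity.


2*D*S = 2 * 7362.1372 * 317.6399 = 4677017.0480
2*D*S/H = 250073.0940
EOQ = sqrt(250073.0940) = 500.0731

500.0731 units


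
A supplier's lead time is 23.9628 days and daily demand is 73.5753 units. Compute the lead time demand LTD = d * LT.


LTD = 73.5753 * 23.9628 = 1763.0702

1763.0702 units


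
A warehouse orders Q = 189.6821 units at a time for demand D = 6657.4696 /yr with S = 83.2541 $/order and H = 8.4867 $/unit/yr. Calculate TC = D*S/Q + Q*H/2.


Ordering cost = D*S/Q = 2922.0556
Holding cost = Q*H/2 = 804.8875
TC = 2922.0556 + 804.8875 = 3726.9431

3726.9431 $/yr


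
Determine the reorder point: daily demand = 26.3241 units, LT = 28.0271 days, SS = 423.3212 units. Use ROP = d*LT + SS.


d*LT = 26.3241 * 28.0271 = 737.7882
ROP = 737.7882 + 423.3212 = 1161.1094

1161.1094 units


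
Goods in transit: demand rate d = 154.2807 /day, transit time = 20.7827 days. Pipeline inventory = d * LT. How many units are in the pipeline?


Pipeline = 154.2807 * 20.7827 = 3206.3695

3206.3695 units


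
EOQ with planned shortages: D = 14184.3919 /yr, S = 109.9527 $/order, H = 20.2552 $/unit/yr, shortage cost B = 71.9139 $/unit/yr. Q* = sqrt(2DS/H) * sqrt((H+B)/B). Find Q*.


sqrt(2DS/H) = 392.4235
sqrt((H+B)/B) = 1.1321
Q* = 392.4235 * 1.1321 = 444.2642

444.2642 units


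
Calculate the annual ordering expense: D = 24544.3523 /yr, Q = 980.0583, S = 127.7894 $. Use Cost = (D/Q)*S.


Number of orders = D/Q = 25.0438
Cost = 25.0438 * 127.7894 = 3200.3280

3200.3280 $/yr


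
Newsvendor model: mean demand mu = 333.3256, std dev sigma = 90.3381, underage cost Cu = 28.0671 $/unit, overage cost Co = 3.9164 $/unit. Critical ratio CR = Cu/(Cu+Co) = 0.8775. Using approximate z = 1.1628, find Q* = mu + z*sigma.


CR = Cu/(Cu+Co) = 28.0671/(28.0671+3.9164) = 0.8775
z = 1.1628
Q* = 333.3256 + 1.1628 * 90.3381 = 438.3707

438.3707 units


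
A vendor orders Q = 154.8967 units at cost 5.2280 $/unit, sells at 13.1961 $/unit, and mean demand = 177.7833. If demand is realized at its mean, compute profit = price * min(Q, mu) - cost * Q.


Sales at mu = min(154.8967, 177.7833) = 154.8967
Revenue = 13.1961 * 154.8967 = 2044.0323
Total cost = 5.2280 * 154.8967 = 809.7999
Profit = 2044.0323 - 809.7999 = 1234.2324

1234.2324 $


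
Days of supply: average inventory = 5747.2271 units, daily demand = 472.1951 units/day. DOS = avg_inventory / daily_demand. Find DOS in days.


DOS = 5747.2271 / 472.1951 = 12.1713

12.1713 days


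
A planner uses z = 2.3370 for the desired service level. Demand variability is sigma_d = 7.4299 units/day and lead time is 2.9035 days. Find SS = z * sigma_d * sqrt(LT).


sqrt(LT) = sqrt(2.9035) = 1.7040
SS = 2.3370 * 7.4299 * 1.7040 = 29.5871

29.5871 units


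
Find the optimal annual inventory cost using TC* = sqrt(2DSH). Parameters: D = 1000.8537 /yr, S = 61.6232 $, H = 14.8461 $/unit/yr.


2*D*S*H = 1831290.4182
TC* = sqrt(1831290.4182) = 1353.2518

1353.2518 $/yr


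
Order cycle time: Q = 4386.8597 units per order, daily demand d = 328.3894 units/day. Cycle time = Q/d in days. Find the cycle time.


Cycle = 4386.8597 / 328.3894 = 13.3587

13.3587 days


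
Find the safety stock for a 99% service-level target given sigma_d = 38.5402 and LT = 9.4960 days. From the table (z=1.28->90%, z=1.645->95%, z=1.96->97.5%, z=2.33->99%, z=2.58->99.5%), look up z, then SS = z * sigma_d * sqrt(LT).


From the table, SL = 99% corresponds to z = 2.33
sqrt(LT) = sqrt(9.4960) = 3.0816
SS = 2.33 * 38.5402 * 3.0816 = 276.7198

276.7198 units


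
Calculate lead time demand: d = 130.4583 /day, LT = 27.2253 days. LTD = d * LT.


LTD = 130.4583 * 27.2253 = 3551.7664

3551.7664 units


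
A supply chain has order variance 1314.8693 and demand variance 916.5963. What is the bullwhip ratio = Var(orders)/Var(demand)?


BW = 1314.8693 / 916.5963 = 1.4345

1.4345


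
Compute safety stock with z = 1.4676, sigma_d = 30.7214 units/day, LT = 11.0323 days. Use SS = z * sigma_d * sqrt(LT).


sqrt(LT) = sqrt(11.0323) = 3.3215
SS = 1.4676 * 30.7214 * 3.3215 = 149.7551

149.7551 units


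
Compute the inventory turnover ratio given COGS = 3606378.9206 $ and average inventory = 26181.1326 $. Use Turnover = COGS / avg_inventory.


Turnover = 3606378.9206 / 26181.1326 = 137.7472

137.7472


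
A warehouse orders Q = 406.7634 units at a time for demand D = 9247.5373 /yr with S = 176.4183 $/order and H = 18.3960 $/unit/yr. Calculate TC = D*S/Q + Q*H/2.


Ordering cost = D*S/Q = 4010.7709
Holding cost = Q*H/2 = 3741.4098
TC = 4010.7709 + 3741.4098 = 7752.1807

7752.1807 $/yr


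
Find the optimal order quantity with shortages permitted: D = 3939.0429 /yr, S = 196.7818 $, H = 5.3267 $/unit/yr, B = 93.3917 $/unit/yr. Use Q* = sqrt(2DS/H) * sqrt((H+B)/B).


sqrt(2DS/H) = 539.4780
sqrt((H+B)/B) = 1.0281
Q* = 539.4780 * 1.0281 = 554.6495

554.6495 units


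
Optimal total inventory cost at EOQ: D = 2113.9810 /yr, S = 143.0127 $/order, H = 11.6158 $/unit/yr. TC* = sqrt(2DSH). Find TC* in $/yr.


2*D*S*H = 7023519.7347
TC* = sqrt(7023519.7347) = 2650.1924

2650.1924 $/yr


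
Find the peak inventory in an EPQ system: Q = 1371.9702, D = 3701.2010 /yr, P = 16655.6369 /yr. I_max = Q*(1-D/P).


D/P = 0.2222
1 - D/P = 0.7778
I_max = 1371.9702 * 0.7778 = 1067.0922

1067.0922 units


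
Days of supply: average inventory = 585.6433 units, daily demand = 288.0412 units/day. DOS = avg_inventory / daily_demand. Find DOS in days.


DOS = 585.6433 / 288.0412 = 2.0332

2.0332 days


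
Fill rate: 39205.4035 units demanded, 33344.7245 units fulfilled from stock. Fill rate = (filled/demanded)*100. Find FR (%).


FR = 33344.7245 / 39205.4035 * 100 = 85.0513

85.0513%


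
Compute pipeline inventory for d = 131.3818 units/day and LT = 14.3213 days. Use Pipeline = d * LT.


Pipeline = 131.3818 * 14.3213 = 1881.5582

1881.5582 units


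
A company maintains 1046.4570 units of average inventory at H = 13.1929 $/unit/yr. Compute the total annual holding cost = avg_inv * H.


Cost = 1046.4570 * 13.1929 = 13805.8026

13805.8026 $/yr


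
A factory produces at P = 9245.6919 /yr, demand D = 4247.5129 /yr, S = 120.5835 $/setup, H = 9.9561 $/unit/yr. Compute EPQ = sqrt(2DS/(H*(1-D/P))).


1 - D/P = 1 - 0.4594 = 0.5406
H*(1-D/P) = 5.3822
2DS = 1024359.9436
EPQ = sqrt(190322.8573) = 436.2601

436.2601 units


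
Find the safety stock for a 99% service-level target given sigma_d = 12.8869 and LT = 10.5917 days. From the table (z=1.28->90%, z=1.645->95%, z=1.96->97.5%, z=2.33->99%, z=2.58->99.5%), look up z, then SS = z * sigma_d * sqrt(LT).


From the table, SL = 99% corresponds to z = 2.33
sqrt(LT) = sqrt(10.5917) = 3.2545
SS = 2.33 * 12.8869 * 3.2545 = 97.7208

97.7208 units


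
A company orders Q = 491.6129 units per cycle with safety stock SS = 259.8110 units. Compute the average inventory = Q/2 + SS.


Q/2 = 245.8065
Avg = 245.8065 + 259.8110 = 505.6174

505.6174 units


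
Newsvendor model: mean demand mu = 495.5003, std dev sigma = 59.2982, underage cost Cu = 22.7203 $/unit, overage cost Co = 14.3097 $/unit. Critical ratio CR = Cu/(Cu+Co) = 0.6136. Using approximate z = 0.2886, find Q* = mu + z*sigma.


CR = Cu/(Cu+Co) = 22.7203/(22.7203+14.3097) = 0.6136
z = 0.2886
Q* = 495.5003 + 0.2886 * 59.2982 = 512.6138

512.6138 units


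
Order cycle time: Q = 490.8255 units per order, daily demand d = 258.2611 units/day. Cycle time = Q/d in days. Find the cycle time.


Cycle = 490.8255 / 258.2611 = 1.9005

1.9005 days


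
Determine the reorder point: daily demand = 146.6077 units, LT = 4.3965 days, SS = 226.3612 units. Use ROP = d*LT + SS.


d*LT = 146.6077 * 4.3965 = 644.5608
ROP = 644.5608 + 226.3612 = 870.9220

870.9220 units


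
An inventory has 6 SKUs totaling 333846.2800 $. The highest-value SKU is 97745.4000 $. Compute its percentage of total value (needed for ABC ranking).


Top item = 97745.4000
Total = 333846.2800
Percentage = 97745.4000 / 333846.2800 * 100 = 29.2786

29.2786%


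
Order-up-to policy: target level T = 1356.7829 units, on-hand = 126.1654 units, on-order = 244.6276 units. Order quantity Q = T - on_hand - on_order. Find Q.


Inventory position = OH + OO = 126.1654 + 244.6276 = 370.7930
Q = 1356.7829 - 370.7930 = 985.9899

985.9899 units


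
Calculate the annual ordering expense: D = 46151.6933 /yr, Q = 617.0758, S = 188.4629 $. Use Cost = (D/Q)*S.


Number of orders = D/Q = 74.7910
Cost = 74.7910 * 188.4629 = 14095.3218

14095.3218 $/yr


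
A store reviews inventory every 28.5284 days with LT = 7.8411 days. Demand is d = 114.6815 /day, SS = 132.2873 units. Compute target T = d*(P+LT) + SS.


P + LT = 36.3695
d*(P+LT) = 114.6815 * 36.3695 = 4170.9088
T = 4170.9088 + 132.2873 = 4303.1961

4303.1961 units


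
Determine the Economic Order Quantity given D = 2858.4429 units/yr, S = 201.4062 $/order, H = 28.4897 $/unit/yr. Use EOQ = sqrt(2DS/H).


2*D*S = 2 * 2858.4429 * 201.4062 = 1151416.2448
2*D*S/H = 40415.1762
EOQ = sqrt(40415.1762) = 201.0353

201.0353 units


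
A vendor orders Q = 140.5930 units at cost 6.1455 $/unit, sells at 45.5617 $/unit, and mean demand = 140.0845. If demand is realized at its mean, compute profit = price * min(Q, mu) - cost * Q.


Sales at mu = min(140.5930, 140.0845) = 140.0845
Revenue = 45.5617 * 140.0845 = 6382.4880
Total cost = 6.1455 * 140.5930 = 864.0143
Profit = 6382.4880 - 864.0143 = 5518.4737

5518.4737 $


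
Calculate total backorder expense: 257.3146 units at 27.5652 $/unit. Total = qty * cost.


Total = 257.3146 * 27.5652 = 7092.9284

7092.9284 $


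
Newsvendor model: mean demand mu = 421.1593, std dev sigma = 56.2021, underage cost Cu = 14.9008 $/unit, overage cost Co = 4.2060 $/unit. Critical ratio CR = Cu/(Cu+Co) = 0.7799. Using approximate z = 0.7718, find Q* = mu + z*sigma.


CR = Cu/(Cu+Co) = 14.9008/(14.9008+4.2060) = 0.7799
z = 0.7718
Q* = 421.1593 + 0.7718 * 56.2021 = 464.5361

464.5361 units


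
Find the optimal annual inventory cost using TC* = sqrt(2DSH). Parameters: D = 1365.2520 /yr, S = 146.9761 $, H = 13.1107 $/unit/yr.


2*D*S*H = 5261570.7708
TC* = sqrt(5261570.7708) = 2293.8114

2293.8114 $/yr


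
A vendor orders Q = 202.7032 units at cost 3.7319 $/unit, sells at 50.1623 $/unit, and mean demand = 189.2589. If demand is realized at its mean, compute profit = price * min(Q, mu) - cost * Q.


Sales at mu = min(202.7032, 189.2589) = 189.2589
Revenue = 50.1623 * 189.2589 = 9493.6617
Total cost = 3.7319 * 202.7032 = 756.4681
Profit = 9493.6617 - 756.4681 = 8737.1936

8737.1936 $


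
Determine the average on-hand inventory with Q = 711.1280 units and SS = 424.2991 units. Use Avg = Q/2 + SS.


Q/2 = 355.5640
Avg = 355.5640 + 424.2991 = 779.8631

779.8631 units


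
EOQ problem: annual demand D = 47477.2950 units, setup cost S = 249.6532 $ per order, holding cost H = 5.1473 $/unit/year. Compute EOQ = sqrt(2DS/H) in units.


2*D*S = 2 * 47477.2950 * 249.6532 = 23705717.2482
2*D*S/H = 4605466.4092
EOQ = sqrt(4605466.4092) = 2146.0350

2146.0350 units


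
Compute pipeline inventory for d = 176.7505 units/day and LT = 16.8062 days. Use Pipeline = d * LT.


Pipeline = 176.7505 * 16.8062 = 2970.5043

2970.5043 units


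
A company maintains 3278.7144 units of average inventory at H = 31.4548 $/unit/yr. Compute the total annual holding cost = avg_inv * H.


Cost = 3278.7144 * 31.4548 = 103131.3057

103131.3057 $/yr


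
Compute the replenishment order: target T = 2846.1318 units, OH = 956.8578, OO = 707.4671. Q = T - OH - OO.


Inventory position = OH + OO = 956.8578 + 707.4671 = 1664.3249
Q = 2846.1318 - 1664.3249 = 1181.8069

1181.8069 units


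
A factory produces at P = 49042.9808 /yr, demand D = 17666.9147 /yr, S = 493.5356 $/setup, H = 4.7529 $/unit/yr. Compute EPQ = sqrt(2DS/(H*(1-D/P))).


1 - D/P = 1 - 0.3602 = 0.6398
H*(1-D/P) = 3.0407
2DS = 17438502.6932
EPQ = sqrt(5734940.0584) = 2394.7735

2394.7735 units


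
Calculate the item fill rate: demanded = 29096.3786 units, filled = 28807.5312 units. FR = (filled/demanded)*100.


FR = 28807.5312 / 29096.3786 * 100 = 99.0073

99.0073%


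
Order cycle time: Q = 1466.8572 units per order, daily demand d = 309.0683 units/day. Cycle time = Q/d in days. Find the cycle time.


Cycle = 1466.8572 / 309.0683 = 4.7461

4.7461 days


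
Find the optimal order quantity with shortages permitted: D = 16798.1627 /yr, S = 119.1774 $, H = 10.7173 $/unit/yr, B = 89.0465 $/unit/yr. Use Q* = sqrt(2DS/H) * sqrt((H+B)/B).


sqrt(2DS/H) = 611.2236
sqrt((H+B)/B) = 1.0585
Q* = 611.2236 * 1.0585 = 646.9612

646.9612 units


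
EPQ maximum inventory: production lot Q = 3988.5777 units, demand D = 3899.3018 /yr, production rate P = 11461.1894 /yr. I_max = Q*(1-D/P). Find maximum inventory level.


D/P = 0.3402
1 - D/P = 0.6598
I_max = 3988.5777 * 0.6598 = 2631.5922

2631.5922 units


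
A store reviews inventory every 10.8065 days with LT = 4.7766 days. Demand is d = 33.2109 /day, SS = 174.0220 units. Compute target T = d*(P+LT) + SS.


P + LT = 15.5831
d*(P+LT) = 33.2109 * 15.5831 = 517.5288
T = 517.5288 + 174.0220 = 691.5508

691.5508 units


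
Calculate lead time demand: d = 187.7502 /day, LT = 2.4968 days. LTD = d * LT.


LTD = 187.7502 * 2.4968 = 468.7747

468.7747 units


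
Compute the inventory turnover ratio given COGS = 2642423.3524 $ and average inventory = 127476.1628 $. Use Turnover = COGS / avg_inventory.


Turnover = 2642423.3524 / 127476.1628 = 20.7288

20.7288


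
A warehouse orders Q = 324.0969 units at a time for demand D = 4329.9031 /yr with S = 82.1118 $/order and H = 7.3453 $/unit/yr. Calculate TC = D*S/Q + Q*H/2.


Ordering cost = D*S/Q = 1097.0057
Holding cost = Q*H/2 = 1190.2945
TC = 1097.0057 + 1190.2945 = 2287.3002

2287.3002 $/yr


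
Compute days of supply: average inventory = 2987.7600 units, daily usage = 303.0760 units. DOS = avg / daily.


DOS = 2987.7600 / 303.0760 = 9.8581

9.8581 days


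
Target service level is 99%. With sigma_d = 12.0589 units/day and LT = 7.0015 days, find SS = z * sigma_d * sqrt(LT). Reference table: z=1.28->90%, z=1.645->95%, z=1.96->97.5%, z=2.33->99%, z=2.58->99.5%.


From the table, SL = 99% corresponds to z = 2.33
sqrt(LT) = sqrt(7.0015) = 2.6460
SS = 2.33 * 12.0589 * 2.6460 = 74.3463

74.3463 units


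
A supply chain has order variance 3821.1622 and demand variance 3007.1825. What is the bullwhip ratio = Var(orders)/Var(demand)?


BW = 3821.1622 / 3007.1825 = 1.2707

1.2707


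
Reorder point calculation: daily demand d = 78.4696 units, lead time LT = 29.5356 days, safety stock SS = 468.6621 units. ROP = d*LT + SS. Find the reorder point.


d*LT = 78.4696 * 29.5356 = 2317.6467
ROP = 2317.6467 + 468.6621 = 2786.3088

2786.3088 units


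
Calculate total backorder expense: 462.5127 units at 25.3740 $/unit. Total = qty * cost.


Total = 462.5127 * 25.3740 = 11735.7972

11735.7972 $


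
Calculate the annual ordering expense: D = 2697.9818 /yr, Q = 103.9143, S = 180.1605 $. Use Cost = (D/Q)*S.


Number of orders = D/Q = 25.9635
Cost = 25.9635 * 180.1605 = 4677.6021

4677.6021 $/yr


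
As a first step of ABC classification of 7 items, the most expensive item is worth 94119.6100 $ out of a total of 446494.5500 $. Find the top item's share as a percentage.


Top item = 94119.6100
Total = 446494.5500
Percentage = 94119.6100 / 446494.5500 * 100 = 21.0797

21.0797%


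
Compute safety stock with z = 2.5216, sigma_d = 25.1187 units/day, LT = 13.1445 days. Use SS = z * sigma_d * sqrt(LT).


sqrt(LT) = sqrt(13.1445) = 3.6255
SS = 2.5216 * 25.1187 * 3.6255 = 229.6389

229.6389 units


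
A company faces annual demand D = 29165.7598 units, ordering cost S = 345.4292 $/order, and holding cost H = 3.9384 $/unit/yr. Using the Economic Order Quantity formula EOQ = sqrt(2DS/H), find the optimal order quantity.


2*D*S = 2 * 29165.7598 * 345.4292 = 20149410.1502
2*D*S/H = 5116141.1107
EOQ = sqrt(5116141.1107) = 2261.8888

2261.8888 units


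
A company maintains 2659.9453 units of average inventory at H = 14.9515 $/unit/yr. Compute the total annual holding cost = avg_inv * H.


Cost = 2659.9453 * 14.9515 = 39770.1722

39770.1722 $/yr


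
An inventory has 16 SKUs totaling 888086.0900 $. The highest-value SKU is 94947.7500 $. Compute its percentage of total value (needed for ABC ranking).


Top item = 94947.7500
Total = 888086.0900
Percentage = 94947.7500 / 888086.0900 * 100 = 10.6913

10.6913%


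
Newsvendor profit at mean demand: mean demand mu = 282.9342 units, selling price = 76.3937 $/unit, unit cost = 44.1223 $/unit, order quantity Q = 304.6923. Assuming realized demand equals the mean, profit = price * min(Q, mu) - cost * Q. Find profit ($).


Sales at mu = min(304.6923, 282.9342) = 282.9342
Revenue = 76.3937 * 282.9342 = 21614.3904
Total cost = 44.1223 * 304.6923 = 13443.7251
Profit = 21614.3904 - 13443.7251 = 8170.6653

8170.6653 $


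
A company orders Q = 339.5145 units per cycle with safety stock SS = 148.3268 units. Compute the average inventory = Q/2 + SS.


Q/2 = 169.7572
Avg = 169.7572 + 148.3268 = 318.0840

318.0840 units


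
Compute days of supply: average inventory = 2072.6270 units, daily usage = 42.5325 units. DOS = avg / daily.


DOS = 2072.6270 / 42.5325 = 48.7304

48.7304 days


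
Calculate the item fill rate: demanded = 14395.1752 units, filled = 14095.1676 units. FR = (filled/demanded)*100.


FR = 14095.1676 / 14395.1752 * 100 = 97.9159

97.9159%


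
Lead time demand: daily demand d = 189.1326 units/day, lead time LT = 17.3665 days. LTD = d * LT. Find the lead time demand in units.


LTD = 189.1326 * 17.3665 = 3284.5713

3284.5713 units


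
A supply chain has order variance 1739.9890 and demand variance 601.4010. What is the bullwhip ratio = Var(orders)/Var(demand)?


BW = 1739.9890 / 601.4010 = 2.8932

2.8932


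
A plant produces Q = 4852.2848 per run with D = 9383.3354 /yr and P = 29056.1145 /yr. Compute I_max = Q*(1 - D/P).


D/P = 0.3229
1 - D/P = 0.6771
I_max = 4852.2848 * 0.6771 = 3285.2957

3285.2957 units


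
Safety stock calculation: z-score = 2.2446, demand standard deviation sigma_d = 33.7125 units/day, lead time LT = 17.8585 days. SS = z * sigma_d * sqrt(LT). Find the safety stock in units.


sqrt(LT) = sqrt(17.8585) = 4.2259
SS = 2.2446 * 33.7125 * 4.2259 = 319.7808

319.7808 units


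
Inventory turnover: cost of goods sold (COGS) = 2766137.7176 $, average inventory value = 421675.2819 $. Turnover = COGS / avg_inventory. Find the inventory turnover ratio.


Turnover = 2766137.7176 / 421675.2819 = 6.5599

6.5599


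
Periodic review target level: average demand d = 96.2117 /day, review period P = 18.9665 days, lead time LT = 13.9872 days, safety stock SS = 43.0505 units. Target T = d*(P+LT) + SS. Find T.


P + LT = 32.9537
d*(P+LT) = 96.2117 * 32.9537 = 3170.5315
T = 3170.5315 + 43.0505 = 3213.5820

3213.5820 units


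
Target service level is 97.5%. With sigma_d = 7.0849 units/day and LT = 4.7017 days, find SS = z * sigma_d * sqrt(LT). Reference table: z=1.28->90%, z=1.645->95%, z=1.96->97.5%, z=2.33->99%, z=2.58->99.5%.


From the table, SL = 97.5% corresponds to z = 1.96
sqrt(LT) = sqrt(4.7017) = 2.1683
SS = 1.96 * 7.0849 * 2.1683 = 30.1105

30.1105 units


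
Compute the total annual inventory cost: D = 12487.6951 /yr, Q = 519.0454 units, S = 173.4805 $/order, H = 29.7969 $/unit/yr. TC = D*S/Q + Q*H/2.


Ordering cost = D*S/Q = 4173.7613
Holding cost = Q*H/2 = 7732.9719
TC = 4173.7613 + 7732.9719 = 11906.7332

11906.7332 $/yr


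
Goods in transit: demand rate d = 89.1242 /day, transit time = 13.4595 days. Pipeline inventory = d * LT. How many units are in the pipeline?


Pipeline = 89.1242 * 13.4595 = 1199.5672

1199.5672 units


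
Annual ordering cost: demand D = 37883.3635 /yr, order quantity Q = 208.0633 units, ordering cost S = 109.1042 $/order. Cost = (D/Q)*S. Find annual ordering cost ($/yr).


Number of orders = D/Q = 182.0761
Cost = 182.0761 * 109.1042 = 19865.2721

19865.2721 $/yr


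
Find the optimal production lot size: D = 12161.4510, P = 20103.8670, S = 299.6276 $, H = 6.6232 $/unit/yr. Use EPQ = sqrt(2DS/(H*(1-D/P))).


1 - D/P = 1 - 0.6049 = 0.3951
H*(1-D/P) = 2.6166
2DS = 7287812.7513
EPQ = sqrt(2785199.4972) = 1668.8917

1668.8917 units


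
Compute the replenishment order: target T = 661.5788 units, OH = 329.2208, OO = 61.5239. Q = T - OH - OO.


Inventory position = OH + OO = 329.2208 + 61.5239 = 390.7447
Q = 661.5788 - 390.7447 = 270.8341

270.8341 units


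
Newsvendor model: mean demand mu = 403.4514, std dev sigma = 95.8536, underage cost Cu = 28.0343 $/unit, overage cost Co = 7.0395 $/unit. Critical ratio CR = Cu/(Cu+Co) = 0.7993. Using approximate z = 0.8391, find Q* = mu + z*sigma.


CR = Cu/(Cu+Co) = 28.0343/(28.0343+7.0395) = 0.7993
z = 0.8391
Q* = 403.4514 + 0.8391 * 95.8536 = 483.8822

483.8822 units


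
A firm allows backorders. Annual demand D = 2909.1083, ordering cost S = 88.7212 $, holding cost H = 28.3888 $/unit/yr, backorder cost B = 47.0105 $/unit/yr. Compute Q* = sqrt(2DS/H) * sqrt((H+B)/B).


sqrt(2DS/H) = 134.8451
sqrt((H+B)/B) = 1.2664
Q* = 134.8451 * 1.2664 = 170.7738

170.7738 units


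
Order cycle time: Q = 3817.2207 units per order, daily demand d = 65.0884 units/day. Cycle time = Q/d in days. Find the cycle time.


Cycle = 3817.2207 / 65.0884 = 58.6467

58.6467 days


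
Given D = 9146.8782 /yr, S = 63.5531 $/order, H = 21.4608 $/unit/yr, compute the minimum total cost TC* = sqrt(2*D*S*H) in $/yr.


2*D*S*H = 24950861.0948
TC* = sqrt(24950861.0948) = 4995.0837

4995.0837 $/yr


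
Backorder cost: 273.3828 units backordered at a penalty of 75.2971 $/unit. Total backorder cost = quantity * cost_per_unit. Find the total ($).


Total = 273.3828 * 75.2971 = 20584.9320

20584.9320 $


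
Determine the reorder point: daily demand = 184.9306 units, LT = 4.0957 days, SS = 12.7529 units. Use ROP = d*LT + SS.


d*LT = 184.9306 * 4.0957 = 757.4203
ROP = 757.4203 + 12.7529 = 770.1732

770.1732 units


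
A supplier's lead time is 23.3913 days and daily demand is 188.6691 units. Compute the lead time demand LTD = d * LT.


LTD = 188.6691 * 23.3913 = 4413.2155

4413.2155 units


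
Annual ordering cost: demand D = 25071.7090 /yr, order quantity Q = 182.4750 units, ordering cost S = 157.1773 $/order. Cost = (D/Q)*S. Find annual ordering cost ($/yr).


Number of orders = D/Q = 137.3980
Cost = 137.3980 * 157.1773 = 21595.8544

21595.8544 $/yr


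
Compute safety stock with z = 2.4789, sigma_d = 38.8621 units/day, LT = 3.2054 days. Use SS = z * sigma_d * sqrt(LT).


sqrt(LT) = sqrt(3.2054) = 1.7904
SS = 2.4789 * 38.8621 * 1.7904 = 172.4751

172.4751 units


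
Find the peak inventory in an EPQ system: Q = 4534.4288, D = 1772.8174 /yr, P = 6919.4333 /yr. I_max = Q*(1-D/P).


D/P = 0.2562
1 - D/P = 0.7438
I_max = 4534.4288 * 0.7438 = 3372.6697

3372.6697 units


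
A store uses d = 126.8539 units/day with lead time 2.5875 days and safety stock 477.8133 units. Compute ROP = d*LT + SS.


d*LT = 126.8539 * 2.5875 = 328.2345
ROP = 328.2345 + 477.8133 = 806.0478

806.0478 units


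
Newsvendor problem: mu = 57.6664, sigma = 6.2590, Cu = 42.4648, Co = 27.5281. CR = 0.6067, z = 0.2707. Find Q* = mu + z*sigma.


CR = Cu/(Cu+Co) = 42.4648/(42.4648+27.5281) = 0.6067
z = 0.2707
Q* = 57.6664 + 0.2707 * 6.2590 = 59.3607

59.3607 units


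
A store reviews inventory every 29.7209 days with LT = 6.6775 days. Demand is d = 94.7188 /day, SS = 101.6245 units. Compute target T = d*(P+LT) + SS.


P + LT = 36.3984
d*(P+LT) = 94.7188 * 36.3984 = 3447.6128
T = 3447.6128 + 101.6245 = 3549.2373

3549.2373 units


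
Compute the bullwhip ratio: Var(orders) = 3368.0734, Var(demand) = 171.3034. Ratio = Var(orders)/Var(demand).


BW = 3368.0734 / 171.3034 = 19.6615

19.6615


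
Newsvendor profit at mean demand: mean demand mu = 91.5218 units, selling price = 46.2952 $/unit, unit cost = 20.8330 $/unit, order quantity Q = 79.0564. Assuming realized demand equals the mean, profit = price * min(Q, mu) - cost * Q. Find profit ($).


Sales at mu = min(79.0564, 91.5218) = 79.0564
Revenue = 46.2952 * 79.0564 = 3659.9318
Total cost = 20.8330 * 79.0564 = 1646.9820
Profit = 3659.9318 - 1646.9820 = 2012.9499

2012.9499 $


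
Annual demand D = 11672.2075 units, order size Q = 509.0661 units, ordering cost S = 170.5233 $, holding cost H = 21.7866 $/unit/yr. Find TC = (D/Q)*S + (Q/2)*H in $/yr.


Ordering cost = D*S/Q = 3909.8721
Holding cost = Q*H/2 = 5545.4097
TC = 3909.8721 + 5545.4097 = 9455.2818

9455.2818 $/yr


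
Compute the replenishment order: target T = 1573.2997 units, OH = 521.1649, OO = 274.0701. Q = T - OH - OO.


Inventory position = OH + OO = 521.1649 + 274.0701 = 795.2350
Q = 1573.2997 - 795.2350 = 778.0647

778.0647 units


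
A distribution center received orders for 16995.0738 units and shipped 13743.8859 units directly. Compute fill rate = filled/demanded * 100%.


FR = 13743.8859 / 16995.0738 * 100 = 80.8698

80.8698%


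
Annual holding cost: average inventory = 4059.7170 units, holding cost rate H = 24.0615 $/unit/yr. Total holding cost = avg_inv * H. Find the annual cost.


Cost = 4059.7170 * 24.0615 = 97682.8806

97682.8806 $/yr


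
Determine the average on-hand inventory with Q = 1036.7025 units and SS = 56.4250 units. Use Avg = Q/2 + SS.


Q/2 = 518.3513
Avg = 518.3513 + 56.4250 = 574.7763

574.7763 units


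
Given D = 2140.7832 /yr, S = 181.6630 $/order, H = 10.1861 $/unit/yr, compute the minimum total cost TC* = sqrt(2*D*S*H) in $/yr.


2*D*S*H = 7922770.9581
TC* = sqrt(7922770.9581) = 2814.7417

2814.7417 $/yr


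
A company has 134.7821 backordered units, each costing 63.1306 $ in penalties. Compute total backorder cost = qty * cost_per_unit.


Total = 134.7821 * 63.1306 = 8508.8748

8508.8748 $


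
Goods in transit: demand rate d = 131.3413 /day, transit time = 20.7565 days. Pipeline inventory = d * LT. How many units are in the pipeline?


Pipeline = 131.3413 * 20.7565 = 2726.1857

2726.1857 units


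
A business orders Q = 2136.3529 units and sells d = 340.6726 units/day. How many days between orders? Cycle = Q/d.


Cycle = 2136.3529 / 340.6726 = 6.2710

6.2710 days


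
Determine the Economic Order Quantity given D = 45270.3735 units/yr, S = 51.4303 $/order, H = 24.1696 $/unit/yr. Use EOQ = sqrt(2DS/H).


2*D*S = 2 * 45270.3735 * 51.4303 = 4656537.7804
2*D*S/H = 192660.9369
EOQ = sqrt(192660.9369) = 438.9316

438.9316 units


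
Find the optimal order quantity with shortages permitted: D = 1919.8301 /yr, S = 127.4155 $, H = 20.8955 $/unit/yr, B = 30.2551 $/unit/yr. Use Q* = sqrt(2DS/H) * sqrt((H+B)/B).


sqrt(2DS/H) = 153.0140
sqrt((H+B)/B) = 1.3002
Q* = 153.0140 * 1.3002 = 198.9561

198.9561 units


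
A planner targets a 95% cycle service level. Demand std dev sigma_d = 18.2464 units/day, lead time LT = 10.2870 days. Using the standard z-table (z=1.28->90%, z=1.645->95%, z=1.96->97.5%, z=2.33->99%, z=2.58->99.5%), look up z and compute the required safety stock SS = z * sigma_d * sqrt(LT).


From the table, SL = 95% corresponds to z = 1.645
sqrt(LT) = sqrt(10.2870) = 3.2073
SS = 1.645 * 18.2464 * 3.2073 = 96.2692

96.2692 units


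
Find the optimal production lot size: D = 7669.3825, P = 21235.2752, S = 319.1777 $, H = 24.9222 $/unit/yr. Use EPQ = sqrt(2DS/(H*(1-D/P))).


1 - D/P = 1 - 0.3612 = 0.6388
H*(1-D/P) = 15.9212
2DS = 4895791.7335
EPQ = sqrt(307500.6752) = 554.5274

554.5274 units


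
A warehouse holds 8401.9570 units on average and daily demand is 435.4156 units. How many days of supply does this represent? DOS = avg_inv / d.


DOS = 8401.9570 / 435.4156 = 19.2964

19.2964 days


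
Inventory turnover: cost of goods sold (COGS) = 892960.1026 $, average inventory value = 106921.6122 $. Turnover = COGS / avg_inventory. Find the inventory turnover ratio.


Turnover = 892960.1026 / 106921.6122 = 8.3515

8.3515


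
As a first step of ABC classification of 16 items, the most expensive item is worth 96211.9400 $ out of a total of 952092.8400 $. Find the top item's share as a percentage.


Top item = 96211.9400
Total = 952092.8400
Percentage = 96211.9400 / 952092.8400 * 100 = 10.1053

10.1053%


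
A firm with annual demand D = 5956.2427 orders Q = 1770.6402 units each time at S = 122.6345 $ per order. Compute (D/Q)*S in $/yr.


Number of orders = D/Q = 3.3639
Cost = 3.3639 * 122.6345 = 412.5292

412.5292 $/yr


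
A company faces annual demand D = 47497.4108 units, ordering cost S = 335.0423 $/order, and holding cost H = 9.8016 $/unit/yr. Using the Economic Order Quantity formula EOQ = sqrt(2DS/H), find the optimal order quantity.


2*D*S = 2 * 47497.4108 * 335.0423 = 31827283.5170
2*D*S/H = 3247151.8443
EOQ = sqrt(3247151.8443) = 1801.9855

1801.9855 units


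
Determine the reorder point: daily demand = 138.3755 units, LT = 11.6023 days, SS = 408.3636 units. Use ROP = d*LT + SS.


d*LT = 138.3755 * 11.6023 = 1605.4741
ROP = 1605.4741 + 408.3636 = 2013.8377

2013.8377 units


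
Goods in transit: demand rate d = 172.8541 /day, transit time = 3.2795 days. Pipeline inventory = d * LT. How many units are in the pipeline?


Pipeline = 172.8541 * 3.2795 = 566.8750

566.8750 units


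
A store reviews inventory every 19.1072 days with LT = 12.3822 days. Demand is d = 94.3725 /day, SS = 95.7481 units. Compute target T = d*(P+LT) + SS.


P + LT = 31.4894
d*(P+LT) = 94.3725 * 31.4894 = 2971.7334
T = 2971.7334 + 95.7481 = 3067.4815

3067.4815 units


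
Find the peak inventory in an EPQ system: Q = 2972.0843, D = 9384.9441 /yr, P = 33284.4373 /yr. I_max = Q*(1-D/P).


D/P = 0.2820
1 - D/P = 0.7180
I_max = 2972.0843 * 0.7180 = 2134.0697

2134.0697 units


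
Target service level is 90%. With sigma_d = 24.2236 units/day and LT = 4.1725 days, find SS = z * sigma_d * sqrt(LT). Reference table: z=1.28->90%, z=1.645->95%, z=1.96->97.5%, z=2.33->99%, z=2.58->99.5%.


From the table, SL = 90% corresponds to z = 1.28
sqrt(LT) = sqrt(4.1725) = 2.0427
SS = 1.28 * 24.2236 * 2.0427 = 63.3354

63.3354 units


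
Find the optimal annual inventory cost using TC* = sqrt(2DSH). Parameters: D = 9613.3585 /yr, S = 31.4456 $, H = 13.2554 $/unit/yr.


2*D*S*H = 8014157.2068
TC* = sqrt(8014157.2068) = 2830.9287

2830.9287 $/yr


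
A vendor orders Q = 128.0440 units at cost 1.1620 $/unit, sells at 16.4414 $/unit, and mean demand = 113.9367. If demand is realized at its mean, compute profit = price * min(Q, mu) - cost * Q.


Sales at mu = min(128.0440, 113.9367) = 113.9367
Revenue = 16.4414 * 113.9367 = 1873.2789
Total cost = 1.1620 * 128.0440 = 148.7871
Profit = 1873.2789 - 148.7871 = 1724.4917

1724.4917 $


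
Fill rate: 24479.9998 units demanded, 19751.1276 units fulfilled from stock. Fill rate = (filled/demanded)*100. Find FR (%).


FR = 19751.1276 / 24479.9998 * 100 = 80.6827

80.6827%


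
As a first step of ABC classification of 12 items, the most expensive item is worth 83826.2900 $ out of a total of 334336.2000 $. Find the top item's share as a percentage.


Top item = 83826.2900
Total = 334336.2000
Percentage = 83826.2900 / 334336.2000 * 100 = 25.0725

25.0725%


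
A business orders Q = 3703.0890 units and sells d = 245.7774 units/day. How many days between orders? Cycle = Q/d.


Cycle = 3703.0890 / 245.7774 = 15.0668

15.0668 days


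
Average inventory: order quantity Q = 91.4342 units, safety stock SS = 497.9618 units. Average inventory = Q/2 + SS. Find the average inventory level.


Q/2 = 45.7171
Avg = 45.7171 + 497.9618 = 543.6789

543.6789 units


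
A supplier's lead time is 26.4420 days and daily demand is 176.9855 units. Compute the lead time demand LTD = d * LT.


LTD = 176.9855 * 26.4420 = 4679.8506

4679.8506 units


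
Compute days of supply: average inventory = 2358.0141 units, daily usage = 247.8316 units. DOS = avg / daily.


DOS = 2358.0141 / 247.8316 = 9.5146

9.5146 days


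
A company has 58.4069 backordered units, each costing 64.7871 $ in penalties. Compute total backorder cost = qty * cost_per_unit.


Total = 58.4069 * 64.7871 = 3784.0137

3784.0137 $


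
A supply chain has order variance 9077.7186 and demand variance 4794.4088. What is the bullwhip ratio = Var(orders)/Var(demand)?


BW = 9077.7186 / 4794.4088 = 1.8934

1.8934


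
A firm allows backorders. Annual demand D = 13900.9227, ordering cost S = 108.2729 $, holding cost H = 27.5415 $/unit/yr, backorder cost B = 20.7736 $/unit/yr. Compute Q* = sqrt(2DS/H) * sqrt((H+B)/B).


sqrt(2DS/H) = 330.6000
sqrt((H+B)/B) = 1.5251
Q* = 330.6000 * 1.5251 = 504.1833

504.1833 units


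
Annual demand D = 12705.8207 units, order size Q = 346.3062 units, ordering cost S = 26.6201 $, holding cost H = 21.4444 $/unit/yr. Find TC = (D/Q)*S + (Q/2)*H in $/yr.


Ordering cost = D*S/Q = 976.6796
Holding cost = Q*H/2 = 3713.1643
TC = 976.6796 + 3713.1643 = 4689.8440

4689.8440 $/yr


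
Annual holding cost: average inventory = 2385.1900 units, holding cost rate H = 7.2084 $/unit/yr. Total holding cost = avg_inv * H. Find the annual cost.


Cost = 2385.1900 * 7.2084 = 17193.4036

17193.4036 $/yr


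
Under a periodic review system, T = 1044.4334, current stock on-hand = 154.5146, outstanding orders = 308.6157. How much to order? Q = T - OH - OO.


Inventory position = OH + OO = 154.5146 + 308.6157 = 463.1303
Q = 1044.4334 - 463.1303 = 581.3031

581.3031 units


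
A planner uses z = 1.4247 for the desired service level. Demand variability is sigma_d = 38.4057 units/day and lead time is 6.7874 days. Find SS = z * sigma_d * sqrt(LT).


sqrt(LT) = sqrt(6.7874) = 2.6053
SS = 1.4247 * 38.4057 * 2.6053 = 142.5512

142.5512 units


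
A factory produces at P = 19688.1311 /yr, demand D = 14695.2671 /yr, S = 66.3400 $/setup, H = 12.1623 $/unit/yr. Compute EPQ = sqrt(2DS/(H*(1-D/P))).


1 - D/P = 1 - 0.7464 = 0.2536
H*(1-D/P) = 3.0843
2DS = 1949768.0388
EPQ = sqrt(632152.6916) = 795.0803

795.0803 units


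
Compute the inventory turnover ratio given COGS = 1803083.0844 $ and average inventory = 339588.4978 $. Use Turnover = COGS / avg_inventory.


Turnover = 1803083.0844 / 339588.4978 = 5.3096

5.3096
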